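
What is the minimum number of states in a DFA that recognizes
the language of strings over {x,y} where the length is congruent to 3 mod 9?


States track (length) mod 9.
Need 9 states: one per remainder 0..8; accept = remainder 3.

9


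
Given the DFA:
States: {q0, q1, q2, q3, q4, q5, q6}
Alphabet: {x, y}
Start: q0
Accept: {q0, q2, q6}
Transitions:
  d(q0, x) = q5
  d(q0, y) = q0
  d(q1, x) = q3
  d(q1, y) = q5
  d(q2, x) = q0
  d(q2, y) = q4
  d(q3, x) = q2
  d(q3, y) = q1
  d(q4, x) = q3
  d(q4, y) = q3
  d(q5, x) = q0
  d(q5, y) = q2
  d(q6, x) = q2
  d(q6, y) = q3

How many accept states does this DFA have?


Accept states listed: {q0, q2, q6}
Counting: q0(1) q2(2) q6(3)

3


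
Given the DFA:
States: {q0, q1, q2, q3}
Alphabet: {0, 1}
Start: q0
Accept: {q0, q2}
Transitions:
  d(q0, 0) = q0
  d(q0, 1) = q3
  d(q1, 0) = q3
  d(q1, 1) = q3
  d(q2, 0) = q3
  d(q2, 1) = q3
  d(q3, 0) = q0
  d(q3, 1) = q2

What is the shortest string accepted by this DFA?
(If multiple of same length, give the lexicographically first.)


BFS by string length (lex-first path to each state shown):
  len 0: q0<-""
Found accept state at length 0.

"" (empty string)


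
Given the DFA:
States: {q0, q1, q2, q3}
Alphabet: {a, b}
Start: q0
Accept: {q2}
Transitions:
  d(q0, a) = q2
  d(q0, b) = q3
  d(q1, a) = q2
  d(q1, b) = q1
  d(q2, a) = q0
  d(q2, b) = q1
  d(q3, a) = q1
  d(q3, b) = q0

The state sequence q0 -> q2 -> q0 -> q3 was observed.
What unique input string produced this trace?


Trace back each transition to find the symbol:
  q0 --[a]--> q2
  q2 --[a]--> q0
  q0 --[b]--> q3

"aab"


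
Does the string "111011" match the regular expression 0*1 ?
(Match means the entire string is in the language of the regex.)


|string| = 6; first = '1'; last = '1'

No, "111011" does not match 0*1


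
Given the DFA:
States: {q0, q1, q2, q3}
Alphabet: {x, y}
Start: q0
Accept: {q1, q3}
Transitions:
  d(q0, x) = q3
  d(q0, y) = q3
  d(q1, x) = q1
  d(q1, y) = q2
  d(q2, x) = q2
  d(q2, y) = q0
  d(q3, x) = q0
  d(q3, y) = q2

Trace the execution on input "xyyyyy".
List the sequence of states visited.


Input: xyyyyy
d(q0, x) = q3
d(q3, y) = q2
d(q2, y) = q0
d(q0, y) = q3
d(q3, y) = q2
d(q2, y) = q0


q0 -> q3 -> q2 -> q0 -> q3 -> q2 -> q0


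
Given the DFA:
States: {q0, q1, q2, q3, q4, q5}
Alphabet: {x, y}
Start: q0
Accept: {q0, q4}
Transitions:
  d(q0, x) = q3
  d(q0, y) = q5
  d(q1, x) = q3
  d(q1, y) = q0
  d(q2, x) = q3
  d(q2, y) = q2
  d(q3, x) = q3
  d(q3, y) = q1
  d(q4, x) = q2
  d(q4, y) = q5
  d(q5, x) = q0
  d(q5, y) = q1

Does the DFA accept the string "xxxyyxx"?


Trace: q0 -> q3 -> q3 -> q3 -> q1 -> q0 -> q3 -> q3
Final state: q3
Accept states: {q0, q4}

No, rejected (final state q3 is not an accept state)


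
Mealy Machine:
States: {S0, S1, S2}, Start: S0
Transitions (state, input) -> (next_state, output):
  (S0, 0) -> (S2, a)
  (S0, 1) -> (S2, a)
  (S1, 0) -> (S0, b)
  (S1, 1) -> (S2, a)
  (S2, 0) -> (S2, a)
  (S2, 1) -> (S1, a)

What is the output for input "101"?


Step-by-step:
  (S0, 1) -> (S2, a)
  (S2, 0) -> (S2, a)
  (S2, 1) -> (S1, a)

"aaa"


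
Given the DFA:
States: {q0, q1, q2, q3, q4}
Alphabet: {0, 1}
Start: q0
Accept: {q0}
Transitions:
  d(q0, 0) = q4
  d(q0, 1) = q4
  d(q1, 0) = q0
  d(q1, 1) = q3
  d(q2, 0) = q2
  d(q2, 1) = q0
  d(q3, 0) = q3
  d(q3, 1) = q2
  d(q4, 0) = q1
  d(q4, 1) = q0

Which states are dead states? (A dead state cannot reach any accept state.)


Forward reachability from each state:
  q0 -> reaches accept state q0 (live)
  q1 -> reaches accept state q0 (live)
  q2 -> reaches accept state q0 (live)
  q3 -> reaches accept state q0 (live)
  q4 -> reaches accept state q0 (live)

None (all states can reach an accept state)


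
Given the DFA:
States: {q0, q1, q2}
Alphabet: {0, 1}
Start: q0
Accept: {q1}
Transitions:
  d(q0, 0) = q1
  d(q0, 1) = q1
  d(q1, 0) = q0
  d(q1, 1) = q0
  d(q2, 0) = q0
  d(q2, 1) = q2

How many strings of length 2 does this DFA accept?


Enumerating all length-2 strings:
  "00" -> q0 [reject]
  "01" -> q0 [reject]
  "10" -> q0 [reject]
  "11" -> q0 [reject]

0 out of 4


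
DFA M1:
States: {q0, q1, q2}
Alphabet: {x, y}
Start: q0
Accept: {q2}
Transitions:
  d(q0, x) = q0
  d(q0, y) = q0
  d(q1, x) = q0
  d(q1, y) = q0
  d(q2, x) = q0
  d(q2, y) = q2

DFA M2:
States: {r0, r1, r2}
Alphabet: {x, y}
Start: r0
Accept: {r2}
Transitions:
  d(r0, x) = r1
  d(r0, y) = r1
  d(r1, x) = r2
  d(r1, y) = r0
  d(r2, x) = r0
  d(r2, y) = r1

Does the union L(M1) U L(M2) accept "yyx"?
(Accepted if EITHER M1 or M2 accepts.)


M1: final=q0 accepted=False
M2: final=r1 accepted=False

No, union rejects (neither accepts)


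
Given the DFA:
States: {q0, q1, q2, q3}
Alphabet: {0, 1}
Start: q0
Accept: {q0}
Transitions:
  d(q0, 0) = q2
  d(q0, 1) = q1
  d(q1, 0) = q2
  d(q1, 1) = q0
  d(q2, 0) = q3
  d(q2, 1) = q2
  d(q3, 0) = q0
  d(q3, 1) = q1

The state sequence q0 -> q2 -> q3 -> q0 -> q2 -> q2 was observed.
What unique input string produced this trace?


Trace back each transition to find the symbol:
  q0 --[0]--> q2
  q2 --[0]--> q3
  q3 --[0]--> q0
  q0 --[0]--> q2
  q2 --[1]--> q2

"00001"


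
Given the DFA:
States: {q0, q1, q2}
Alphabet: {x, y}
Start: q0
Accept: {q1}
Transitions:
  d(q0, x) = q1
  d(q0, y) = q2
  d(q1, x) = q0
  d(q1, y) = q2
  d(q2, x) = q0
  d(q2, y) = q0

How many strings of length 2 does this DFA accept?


Enumerating all length-2 strings:
  "xx" -> q0 [reject]
  "xy" -> q2 [reject]
  "yx" -> q0 [reject]
  "yy" -> q0 [reject]

0 out of 4


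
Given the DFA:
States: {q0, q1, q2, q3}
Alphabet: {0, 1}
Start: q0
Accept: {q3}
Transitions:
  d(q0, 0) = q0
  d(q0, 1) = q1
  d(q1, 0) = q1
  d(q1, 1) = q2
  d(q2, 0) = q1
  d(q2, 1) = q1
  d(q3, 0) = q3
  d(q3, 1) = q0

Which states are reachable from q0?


BFS from q0:
  layer 0: {q0}
  layer 1: {q1}
  layer 2: {q2}

{q0, q1, q2}


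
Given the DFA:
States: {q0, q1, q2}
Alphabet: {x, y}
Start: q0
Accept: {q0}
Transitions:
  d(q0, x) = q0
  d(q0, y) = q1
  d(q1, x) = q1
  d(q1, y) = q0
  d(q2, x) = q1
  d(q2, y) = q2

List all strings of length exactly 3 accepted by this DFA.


All strings of length 3: 8 total
Accepted: 4

"xxx", "xyy", "yxy", "yyx"


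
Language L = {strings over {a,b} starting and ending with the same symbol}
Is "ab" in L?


first = 'a', last = 'b'

No, "ab" is not in L


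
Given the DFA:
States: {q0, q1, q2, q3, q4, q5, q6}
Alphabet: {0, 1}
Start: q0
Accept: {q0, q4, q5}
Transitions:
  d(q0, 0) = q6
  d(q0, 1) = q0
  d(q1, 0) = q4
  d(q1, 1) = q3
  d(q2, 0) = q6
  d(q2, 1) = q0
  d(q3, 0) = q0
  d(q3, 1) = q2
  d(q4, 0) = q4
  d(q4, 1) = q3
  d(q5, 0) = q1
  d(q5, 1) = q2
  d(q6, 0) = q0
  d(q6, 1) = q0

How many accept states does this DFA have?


Accept states listed: {q0, q4, q5}
Counting: q0(1) q4(2) q5(3)

3


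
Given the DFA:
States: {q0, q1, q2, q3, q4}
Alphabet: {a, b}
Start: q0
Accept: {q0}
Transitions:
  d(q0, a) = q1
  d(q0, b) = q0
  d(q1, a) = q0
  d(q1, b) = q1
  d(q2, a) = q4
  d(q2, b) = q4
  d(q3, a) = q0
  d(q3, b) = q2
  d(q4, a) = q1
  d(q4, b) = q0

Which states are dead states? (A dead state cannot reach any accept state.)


Forward reachability from each state:
  q0 -> reaches accept state q0 (live)
  q1 -> reaches accept state q0 (live)
  q2 -> reaches accept state q0 (live)
  q3 -> reaches accept state q0 (live)
  q4 -> reaches accept state q0 (live)

None (all states can reach an accept state)


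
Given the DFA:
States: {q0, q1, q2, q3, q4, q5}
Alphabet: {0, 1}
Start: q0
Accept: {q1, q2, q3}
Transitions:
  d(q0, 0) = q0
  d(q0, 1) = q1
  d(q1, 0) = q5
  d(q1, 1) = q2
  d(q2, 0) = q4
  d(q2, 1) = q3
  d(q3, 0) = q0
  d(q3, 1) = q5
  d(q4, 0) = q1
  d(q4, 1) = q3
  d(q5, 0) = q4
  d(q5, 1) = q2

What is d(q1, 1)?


Looking up transition d(q1, 1)

q2


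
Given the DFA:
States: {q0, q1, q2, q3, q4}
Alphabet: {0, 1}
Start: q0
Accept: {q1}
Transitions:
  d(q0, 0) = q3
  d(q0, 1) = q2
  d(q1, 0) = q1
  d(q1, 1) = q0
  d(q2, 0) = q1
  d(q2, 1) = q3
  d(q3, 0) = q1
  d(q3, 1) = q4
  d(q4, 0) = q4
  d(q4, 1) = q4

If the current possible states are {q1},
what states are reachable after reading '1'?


Apply transition on '1' from each current state:
  d(q1, 1) = q0

{q0}


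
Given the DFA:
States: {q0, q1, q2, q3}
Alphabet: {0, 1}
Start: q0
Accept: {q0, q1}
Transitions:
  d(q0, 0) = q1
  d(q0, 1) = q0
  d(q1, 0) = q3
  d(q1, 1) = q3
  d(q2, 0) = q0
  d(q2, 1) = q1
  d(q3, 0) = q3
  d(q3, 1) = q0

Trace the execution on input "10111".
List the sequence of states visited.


Input: 10111
d(q0, 1) = q0
d(q0, 0) = q1
d(q1, 1) = q3
d(q3, 1) = q0
d(q0, 1) = q0


q0 -> q0 -> q1 -> q3 -> q0 -> q0


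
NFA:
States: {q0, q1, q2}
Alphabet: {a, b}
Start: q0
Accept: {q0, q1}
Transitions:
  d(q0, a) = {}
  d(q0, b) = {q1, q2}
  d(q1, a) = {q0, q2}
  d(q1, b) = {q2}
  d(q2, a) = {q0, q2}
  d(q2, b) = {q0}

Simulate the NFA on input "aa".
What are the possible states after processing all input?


Start: {q0}
  --a--> {}
  --a--> {}

{} (empty set, no valid transitions)


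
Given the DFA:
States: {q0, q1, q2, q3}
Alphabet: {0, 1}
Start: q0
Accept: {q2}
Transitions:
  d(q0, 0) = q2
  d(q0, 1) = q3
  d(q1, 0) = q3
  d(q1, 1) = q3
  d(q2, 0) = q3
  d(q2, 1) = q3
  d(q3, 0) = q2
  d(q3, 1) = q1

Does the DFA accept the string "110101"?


Trace: q0 -> q3 -> q1 -> q3 -> q1 -> q3 -> q1
Final state: q1
Accept states: {q2}

No, rejected (final state q1 is not an accept state)


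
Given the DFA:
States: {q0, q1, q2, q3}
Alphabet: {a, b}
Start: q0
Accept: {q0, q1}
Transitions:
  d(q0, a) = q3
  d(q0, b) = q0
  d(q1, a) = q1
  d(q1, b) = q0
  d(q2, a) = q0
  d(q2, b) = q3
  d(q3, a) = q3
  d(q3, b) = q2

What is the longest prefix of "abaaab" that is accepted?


Run the DFA, marking each prefix where the state is accepting:
  "" -> q0 [accept]
  "a" -> q3 [reject]
  "ab" -> q2 [reject]
  "aba" -> q0 [accept]
  "abaa" -> q3 [reject]
  "abaaa" -> q3 [reject]
  "abaaab" -> q2 [reject]

"aba"


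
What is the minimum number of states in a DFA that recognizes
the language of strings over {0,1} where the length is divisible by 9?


States track (length) mod 9.
Need 9 states: one per remainder 0..8; accept = remainder 0.

9


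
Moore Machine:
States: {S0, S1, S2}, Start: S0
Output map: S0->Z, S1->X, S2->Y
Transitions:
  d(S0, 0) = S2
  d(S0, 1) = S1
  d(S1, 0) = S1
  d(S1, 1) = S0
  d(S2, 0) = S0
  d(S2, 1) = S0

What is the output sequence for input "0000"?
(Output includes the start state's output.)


Start: S0 (output Z)
  --0--> S2 (output Y)
  --0--> S0 (output Z)
  --0--> S2 (output Y)
  --0--> S0 (output Z)

"ZYZYZ"


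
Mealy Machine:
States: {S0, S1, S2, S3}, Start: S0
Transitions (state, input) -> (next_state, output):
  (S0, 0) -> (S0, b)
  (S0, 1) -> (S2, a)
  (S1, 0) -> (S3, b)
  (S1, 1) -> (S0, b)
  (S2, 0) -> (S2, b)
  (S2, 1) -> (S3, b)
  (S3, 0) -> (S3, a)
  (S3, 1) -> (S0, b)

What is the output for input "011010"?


Step-by-step:
  (S0, 0) -> (S0, b)
  (S0, 1) -> (S2, a)
  (S2, 1) -> (S3, b)
  (S3, 0) -> (S3, a)
  (S3, 1) -> (S0, b)
  (S0, 0) -> (S0, b)

"bababb"


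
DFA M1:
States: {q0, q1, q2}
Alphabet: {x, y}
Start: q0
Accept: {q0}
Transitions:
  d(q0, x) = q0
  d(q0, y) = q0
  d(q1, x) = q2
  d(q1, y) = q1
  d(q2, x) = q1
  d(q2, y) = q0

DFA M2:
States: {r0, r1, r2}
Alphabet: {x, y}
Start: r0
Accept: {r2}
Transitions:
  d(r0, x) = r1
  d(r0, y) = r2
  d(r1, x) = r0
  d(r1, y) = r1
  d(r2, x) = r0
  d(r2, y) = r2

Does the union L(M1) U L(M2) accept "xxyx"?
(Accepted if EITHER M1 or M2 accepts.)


M1: final=q0 accepted=True
M2: final=r0 accepted=False

Yes, union accepts


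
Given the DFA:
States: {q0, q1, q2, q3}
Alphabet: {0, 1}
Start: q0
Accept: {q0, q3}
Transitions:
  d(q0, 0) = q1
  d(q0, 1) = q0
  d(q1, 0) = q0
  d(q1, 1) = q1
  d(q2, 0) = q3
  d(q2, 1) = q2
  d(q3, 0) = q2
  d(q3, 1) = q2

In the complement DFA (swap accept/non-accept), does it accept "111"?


Trace: q0 -> q0 -> q0 -> q0
Final: q0
Original accept: {q0, q3}
Complement: q0 is in original accept

No, complement rejects (original accepts)


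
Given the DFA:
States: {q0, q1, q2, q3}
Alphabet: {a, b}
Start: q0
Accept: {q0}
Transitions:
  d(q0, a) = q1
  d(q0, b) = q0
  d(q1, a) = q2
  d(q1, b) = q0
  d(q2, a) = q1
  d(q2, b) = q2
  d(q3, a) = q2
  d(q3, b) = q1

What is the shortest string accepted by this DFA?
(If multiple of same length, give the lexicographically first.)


BFS by string length (lex-first path to each state shown):
  len 0: q0<-""
Found accept state at length 0.

"" (empty string)


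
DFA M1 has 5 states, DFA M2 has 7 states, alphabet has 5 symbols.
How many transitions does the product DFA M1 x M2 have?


Product DFA has 5 * 7 = 35 states.
Each has 5 transitions: 35 * 5 = 175

175


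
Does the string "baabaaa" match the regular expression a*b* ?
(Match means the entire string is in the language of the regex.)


|string| = 7; first = 'b'; last = 'a'

No, "baabaaa" does not match a*b*


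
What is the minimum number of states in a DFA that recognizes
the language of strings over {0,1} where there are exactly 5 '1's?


States: count = 0, 1, ..., 5 (that's 6 states), plus a dead state for count > 5.
Total: 6 + 1 = 7. Accept = count-5 state.

7


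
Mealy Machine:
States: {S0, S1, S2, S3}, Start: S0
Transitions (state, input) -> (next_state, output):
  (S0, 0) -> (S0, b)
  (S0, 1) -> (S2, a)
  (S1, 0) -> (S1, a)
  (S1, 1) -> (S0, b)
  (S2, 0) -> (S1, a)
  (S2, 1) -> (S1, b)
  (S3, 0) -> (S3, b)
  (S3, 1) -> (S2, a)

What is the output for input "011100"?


Step-by-step:
  (S0, 0) -> (S0, b)
  (S0, 1) -> (S2, a)
  (S2, 1) -> (S1, b)
  (S1, 1) -> (S0, b)
  (S0, 0) -> (S0, b)
  (S0, 0) -> (S0, b)

"babbbb"


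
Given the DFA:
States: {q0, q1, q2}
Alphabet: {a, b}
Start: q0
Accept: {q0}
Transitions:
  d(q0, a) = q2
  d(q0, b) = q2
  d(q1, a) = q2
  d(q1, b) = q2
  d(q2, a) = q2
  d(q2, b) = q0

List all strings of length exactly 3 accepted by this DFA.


All strings of length 3: 8 total
Accepted: 2

"aab", "bab"


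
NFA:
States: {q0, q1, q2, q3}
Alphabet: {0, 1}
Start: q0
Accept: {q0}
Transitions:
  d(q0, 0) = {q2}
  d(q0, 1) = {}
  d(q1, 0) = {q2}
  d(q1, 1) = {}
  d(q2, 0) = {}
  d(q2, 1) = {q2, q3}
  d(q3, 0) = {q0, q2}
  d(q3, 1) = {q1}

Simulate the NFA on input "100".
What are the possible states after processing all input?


Start: {q0}
  --1--> {}
  --0--> {}
  --0--> {}

{} (empty set, no valid transitions)


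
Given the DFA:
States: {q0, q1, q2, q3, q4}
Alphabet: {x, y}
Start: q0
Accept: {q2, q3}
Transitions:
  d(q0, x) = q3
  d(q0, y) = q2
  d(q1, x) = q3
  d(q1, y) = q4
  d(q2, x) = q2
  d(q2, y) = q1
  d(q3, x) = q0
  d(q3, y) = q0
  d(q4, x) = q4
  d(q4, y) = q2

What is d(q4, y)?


Looking up transition d(q4, y)

q2


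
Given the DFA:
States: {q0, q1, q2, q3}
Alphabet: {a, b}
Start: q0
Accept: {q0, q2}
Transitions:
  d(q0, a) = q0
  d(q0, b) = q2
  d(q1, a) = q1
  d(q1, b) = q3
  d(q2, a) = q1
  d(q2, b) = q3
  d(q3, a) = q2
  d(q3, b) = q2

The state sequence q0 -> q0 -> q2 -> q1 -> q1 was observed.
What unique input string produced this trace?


Trace back each transition to find the symbol:
  q0 --[a]--> q0
  q0 --[b]--> q2
  q2 --[a]--> q1
  q1 --[a]--> q1

"abaa"


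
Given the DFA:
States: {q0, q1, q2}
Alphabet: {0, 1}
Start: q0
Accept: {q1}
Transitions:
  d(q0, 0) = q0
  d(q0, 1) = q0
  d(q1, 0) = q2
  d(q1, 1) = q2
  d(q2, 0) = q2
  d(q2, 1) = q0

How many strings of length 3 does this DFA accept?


Enumerating all length-3 strings:
  "000" -> q0 [reject]
  "001" -> q0 [reject]
  "010" -> q0 [reject]
  "011" -> q0 [reject]
  "100" -> q0 [reject]
  "101" -> q0 [reject]
  "110" -> q0 [reject]
  "111" -> q0 [reject]

0 out of 8


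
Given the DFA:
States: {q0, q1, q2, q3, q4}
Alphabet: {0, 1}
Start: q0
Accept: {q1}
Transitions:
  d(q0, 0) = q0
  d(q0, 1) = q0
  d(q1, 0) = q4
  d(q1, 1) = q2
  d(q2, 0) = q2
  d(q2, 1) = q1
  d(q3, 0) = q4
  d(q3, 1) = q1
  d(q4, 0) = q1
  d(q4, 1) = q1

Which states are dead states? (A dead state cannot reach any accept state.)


Forward reachability from each state:
  q0 -> reaches {q0}, no accept state (dead)
  q1 -> reaches accept state q1 (live)
  q2 -> reaches accept state q1 (live)
  q3 -> reaches accept state q1 (live)
  q4 -> reaches accept state q1 (live)

{q0}


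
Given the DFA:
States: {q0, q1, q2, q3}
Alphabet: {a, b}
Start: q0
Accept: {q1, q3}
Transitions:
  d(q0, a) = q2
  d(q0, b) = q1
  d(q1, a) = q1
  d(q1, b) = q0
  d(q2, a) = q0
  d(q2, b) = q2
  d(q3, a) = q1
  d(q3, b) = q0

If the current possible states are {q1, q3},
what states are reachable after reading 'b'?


Apply transition on 'b' from each current state:
  d(q1, b) = q0
  d(q3, b) = q0

{q0}


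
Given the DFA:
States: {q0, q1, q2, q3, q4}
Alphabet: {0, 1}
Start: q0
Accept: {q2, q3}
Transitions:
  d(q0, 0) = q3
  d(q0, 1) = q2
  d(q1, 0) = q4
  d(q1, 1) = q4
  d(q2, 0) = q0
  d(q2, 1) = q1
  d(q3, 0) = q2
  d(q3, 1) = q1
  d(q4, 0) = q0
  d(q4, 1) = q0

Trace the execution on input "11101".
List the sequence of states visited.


Input: 11101
d(q0, 1) = q2
d(q2, 1) = q1
d(q1, 1) = q4
d(q4, 0) = q0
d(q0, 1) = q2


q0 -> q2 -> q1 -> q4 -> q0 -> q2


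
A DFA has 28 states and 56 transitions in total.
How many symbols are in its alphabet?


Each state has exactly one transition per symbol.
|alphabet| = transitions / states = 56 / 28 = 2

2


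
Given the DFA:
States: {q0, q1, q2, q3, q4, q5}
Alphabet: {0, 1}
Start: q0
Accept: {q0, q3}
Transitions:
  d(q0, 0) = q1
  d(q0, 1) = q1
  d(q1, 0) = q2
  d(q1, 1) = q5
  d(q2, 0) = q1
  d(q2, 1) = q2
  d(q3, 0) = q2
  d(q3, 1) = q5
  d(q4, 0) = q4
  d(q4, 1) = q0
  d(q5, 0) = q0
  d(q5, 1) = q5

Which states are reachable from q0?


BFS from q0:
  layer 0: {q0}
  layer 1: {q1}
  layer 2: {q2, q5}

{q0, q1, q2, q5}


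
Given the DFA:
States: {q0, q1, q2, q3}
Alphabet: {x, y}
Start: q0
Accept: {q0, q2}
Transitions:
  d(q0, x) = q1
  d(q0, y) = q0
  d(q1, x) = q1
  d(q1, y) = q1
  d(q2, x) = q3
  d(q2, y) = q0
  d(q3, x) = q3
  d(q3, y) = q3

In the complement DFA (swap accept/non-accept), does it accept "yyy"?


Trace: q0 -> q0 -> q0 -> q0
Final: q0
Original accept: {q0, q2}
Complement: q0 is in original accept

No, complement rejects (original accepts)


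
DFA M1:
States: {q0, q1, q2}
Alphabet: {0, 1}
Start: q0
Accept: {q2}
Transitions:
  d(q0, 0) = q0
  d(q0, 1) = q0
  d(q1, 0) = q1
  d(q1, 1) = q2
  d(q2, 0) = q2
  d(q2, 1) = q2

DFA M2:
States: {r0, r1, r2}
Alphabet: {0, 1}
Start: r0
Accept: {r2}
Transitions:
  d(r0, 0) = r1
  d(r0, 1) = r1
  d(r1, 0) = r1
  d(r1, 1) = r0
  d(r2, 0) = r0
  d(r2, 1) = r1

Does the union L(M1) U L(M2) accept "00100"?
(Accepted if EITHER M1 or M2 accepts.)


M1: final=q0 accepted=False
M2: final=r1 accepted=False

No, union rejects (neither accepts)


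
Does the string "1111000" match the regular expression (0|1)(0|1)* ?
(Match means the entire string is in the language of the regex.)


|string| = 7; first = '1'; last = '0'

Yes, "1111000" matches (0|1)(0|1)*


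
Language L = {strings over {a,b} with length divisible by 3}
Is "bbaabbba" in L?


length = 8; 8 mod 3 = 2

No, "bbaabbba" is not in L


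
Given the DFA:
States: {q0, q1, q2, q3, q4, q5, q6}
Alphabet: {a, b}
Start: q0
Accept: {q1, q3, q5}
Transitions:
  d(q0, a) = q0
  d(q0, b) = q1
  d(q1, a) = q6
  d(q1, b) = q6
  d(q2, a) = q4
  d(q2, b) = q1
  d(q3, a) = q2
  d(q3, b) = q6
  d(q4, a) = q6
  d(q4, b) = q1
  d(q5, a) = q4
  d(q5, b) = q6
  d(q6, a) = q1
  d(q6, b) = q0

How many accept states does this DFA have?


Accept states listed: {q1, q3, q5}
Counting: q1(1) q3(2) q5(3)

3


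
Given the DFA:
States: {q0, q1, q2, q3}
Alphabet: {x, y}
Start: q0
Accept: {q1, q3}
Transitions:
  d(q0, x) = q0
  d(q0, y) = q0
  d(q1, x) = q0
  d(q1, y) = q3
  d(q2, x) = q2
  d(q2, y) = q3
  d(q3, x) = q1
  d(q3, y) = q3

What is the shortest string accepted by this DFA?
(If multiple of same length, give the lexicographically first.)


BFS by string length (lex-first path to each state shown):
  len 0: q0<-""
  len 1: q0<-"x"
  len 2: q0<-"xx"
  len 3: q0<-"xxx"
  len 4: q0<-"xxxx"
  len 5: q0<-"xxxxx"
  len 6: q0<-"xxxxxx"
  len 7: q0<-"xxxxxxx"
  len 8: q0<-"xxxxxxxx"

No string accepted (empty language)


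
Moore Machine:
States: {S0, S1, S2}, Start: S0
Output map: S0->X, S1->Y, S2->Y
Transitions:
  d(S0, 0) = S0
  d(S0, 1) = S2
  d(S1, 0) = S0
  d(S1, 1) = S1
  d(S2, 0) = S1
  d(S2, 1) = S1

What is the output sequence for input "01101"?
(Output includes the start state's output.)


Start: S0 (output X)
  --0--> S0 (output X)
  --1--> S2 (output Y)
  --1--> S1 (output Y)
  --0--> S0 (output X)
  --1--> S2 (output Y)

"XXYYXY"


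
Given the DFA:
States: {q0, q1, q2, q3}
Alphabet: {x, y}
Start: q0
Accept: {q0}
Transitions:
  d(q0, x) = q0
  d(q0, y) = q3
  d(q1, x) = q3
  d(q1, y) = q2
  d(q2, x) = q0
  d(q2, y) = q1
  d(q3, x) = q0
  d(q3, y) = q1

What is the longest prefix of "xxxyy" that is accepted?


Run the DFA, marking each prefix where the state is accepting:
  "" -> q0 [accept]
  "x" -> q0 [accept]
  "xx" -> q0 [accept]
  "xxx" -> q0 [accept]
  "xxxy" -> q3 [reject]
  "xxxyy" -> q1 [reject]

"xxx"


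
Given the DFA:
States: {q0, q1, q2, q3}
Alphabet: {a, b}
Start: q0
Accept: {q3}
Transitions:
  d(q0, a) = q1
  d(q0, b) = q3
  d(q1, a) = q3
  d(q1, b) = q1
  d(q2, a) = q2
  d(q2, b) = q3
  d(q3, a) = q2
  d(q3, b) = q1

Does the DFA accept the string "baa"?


Trace: q0 -> q3 -> q2 -> q2
Final state: q2
Accept states: {q3}

No, rejected (final state q2 is not an accept state)


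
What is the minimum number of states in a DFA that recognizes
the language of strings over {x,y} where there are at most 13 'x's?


States: count = 0, 1, ..., 13 (all accepting; 14 states), plus a dead state for count > 13.
Total: 14 + 1 = 15.

15


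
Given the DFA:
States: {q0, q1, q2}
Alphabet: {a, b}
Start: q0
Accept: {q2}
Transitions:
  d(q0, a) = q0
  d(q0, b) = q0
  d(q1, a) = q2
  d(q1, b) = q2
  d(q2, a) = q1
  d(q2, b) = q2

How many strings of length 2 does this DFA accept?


Enumerating all length-2 strings:
  "aa" -> q0 [reject]
  "ab" -> q0 [reject]
  "ba" -> q0 [reject]
  "bb" -> q0 [reject]

0 out of 4


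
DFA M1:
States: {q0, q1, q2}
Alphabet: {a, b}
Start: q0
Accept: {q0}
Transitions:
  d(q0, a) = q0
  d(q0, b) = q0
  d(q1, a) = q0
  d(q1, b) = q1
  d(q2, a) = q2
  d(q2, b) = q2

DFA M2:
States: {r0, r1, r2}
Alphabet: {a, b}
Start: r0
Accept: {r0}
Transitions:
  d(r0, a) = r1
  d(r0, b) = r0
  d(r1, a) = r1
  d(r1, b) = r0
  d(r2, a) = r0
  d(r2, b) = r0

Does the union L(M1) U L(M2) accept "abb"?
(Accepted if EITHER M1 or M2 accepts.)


M1: final=q0 accepted=True
M2: final=r0 accepted=True

Yes, union accepts


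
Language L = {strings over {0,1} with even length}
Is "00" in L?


length = 2; 2 mod 2 = 0

Yes, "00" is in L


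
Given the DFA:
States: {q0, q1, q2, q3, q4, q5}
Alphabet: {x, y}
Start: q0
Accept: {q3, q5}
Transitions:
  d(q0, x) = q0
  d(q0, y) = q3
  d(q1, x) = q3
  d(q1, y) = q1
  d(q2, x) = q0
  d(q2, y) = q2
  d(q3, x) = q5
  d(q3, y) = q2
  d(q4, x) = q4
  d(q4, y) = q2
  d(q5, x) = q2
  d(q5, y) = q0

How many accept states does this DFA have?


Accept states listed: {q3, q5}
Counting: q3(1) q5(2)

2


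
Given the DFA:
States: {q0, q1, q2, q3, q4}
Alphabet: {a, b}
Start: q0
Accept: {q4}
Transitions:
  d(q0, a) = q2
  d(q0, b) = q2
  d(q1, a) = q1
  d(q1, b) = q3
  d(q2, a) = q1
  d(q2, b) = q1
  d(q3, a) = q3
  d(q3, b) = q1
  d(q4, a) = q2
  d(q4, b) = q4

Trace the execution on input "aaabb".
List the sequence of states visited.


Input: aaabb
d(q0, a) = q2
d(q2, a) = q1
d(q1, a) = q1
d(q1, b) = q3
d(q3, b) = q1


q0 -> q2 -> q1 -> q1 -> q3 -> q1


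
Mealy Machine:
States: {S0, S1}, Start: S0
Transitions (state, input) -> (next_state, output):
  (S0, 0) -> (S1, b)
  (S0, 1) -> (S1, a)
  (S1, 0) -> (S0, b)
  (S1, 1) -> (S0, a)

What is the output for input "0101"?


Step-by-step:
  (S0, 0) -> (S1, b)
  (S1, 1) -> (S0, a)
  (S0, 0) -> (S1, b)
  (S1, 1) -> (S0, a)

"baba"


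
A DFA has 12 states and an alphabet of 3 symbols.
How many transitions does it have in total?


Each state has exactly one transition per symbol.
12 * 3 = 36

36


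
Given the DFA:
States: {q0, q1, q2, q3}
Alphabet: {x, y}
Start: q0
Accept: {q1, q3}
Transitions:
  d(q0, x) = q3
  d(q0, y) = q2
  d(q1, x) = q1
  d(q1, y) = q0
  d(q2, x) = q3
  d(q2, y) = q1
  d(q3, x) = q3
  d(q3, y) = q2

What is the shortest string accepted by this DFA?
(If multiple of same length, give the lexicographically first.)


BFS by string length (lex-first path to each state shown):
  len 0: q0<-""
  len 1: q2<-"y", q3<-"x"
Found accept state at length 1.

"x"


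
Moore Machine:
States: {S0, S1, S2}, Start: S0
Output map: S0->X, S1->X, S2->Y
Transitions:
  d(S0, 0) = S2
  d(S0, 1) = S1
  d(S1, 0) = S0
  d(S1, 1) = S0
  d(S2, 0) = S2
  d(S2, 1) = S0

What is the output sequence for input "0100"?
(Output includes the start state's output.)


Start: S0 (output X)
  --0--> S2 (output Y)
  --1--> S0 (output X)
  --0--> S2 (output Y)
  --0--> S2 (output Y)

"XYXYY"


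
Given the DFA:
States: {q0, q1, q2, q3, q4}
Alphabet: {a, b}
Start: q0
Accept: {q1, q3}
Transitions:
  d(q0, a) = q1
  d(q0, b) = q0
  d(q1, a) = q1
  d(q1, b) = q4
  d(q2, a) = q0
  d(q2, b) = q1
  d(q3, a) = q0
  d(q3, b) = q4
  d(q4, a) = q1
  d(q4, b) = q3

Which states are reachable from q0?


BFS from q0:
  layer 0: {q0}
  layer 1: {q1}
  layer 2: {q4}
  layer 3: {q3}

{q0, q1, q3, q4}


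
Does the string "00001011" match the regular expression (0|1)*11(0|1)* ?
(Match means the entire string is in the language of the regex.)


|string| = 8; first = '0'; last = '1'

Yes, "00001011" matches (0|1)*11(0|1)*


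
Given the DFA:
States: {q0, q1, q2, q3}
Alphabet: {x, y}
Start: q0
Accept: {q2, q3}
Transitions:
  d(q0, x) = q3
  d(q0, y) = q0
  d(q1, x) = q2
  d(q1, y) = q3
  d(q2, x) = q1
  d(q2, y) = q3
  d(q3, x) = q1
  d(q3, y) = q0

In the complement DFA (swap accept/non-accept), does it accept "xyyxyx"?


Trace: q0 -> q3 -> q0 -> q0 -> q3 -> q0 -> q3
Final: q3
Original accept: {q2, q3}
Complement: q3 is in original accept

No, complement rejects (original accepts)


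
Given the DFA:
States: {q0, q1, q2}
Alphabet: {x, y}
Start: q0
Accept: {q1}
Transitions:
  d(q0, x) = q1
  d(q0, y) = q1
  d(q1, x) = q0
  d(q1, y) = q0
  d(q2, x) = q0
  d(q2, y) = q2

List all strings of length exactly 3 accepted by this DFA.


All strings of length 3: 8 total
Accepted: 8

"xxx", "xxy", "xyx", "xyy", "yxx", "yxy", "yyx", "yyy"


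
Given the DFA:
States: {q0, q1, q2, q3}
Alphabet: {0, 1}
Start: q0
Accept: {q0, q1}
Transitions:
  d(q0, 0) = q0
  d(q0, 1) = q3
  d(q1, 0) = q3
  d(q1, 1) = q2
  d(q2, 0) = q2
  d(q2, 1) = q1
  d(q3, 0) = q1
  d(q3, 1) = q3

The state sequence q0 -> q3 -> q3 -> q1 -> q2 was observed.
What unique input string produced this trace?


Trace back each transition to find the symbol:
  q0 --[1]--> q3
  q3 --[1]--> q3
  q3 --[0]--> q1
  q1 --[1]--> q2

"1101"


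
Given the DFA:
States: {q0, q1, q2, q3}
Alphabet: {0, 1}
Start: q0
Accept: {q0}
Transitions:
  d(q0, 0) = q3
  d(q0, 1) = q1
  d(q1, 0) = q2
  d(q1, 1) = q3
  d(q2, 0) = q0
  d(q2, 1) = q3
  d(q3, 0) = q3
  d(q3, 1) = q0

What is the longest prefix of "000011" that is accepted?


Run the DFA, marking each prefix where the state is accepting:
  "" -> q0 [accept]
  "0" -> q3 [reject]
  "00" -> q3 [reject]
  "000" -> q3 [reject]
  "0000" -> q3 [reject]
  "00001" -> q0 [accept]
  "000011" -> q1 [reject]

"00001"


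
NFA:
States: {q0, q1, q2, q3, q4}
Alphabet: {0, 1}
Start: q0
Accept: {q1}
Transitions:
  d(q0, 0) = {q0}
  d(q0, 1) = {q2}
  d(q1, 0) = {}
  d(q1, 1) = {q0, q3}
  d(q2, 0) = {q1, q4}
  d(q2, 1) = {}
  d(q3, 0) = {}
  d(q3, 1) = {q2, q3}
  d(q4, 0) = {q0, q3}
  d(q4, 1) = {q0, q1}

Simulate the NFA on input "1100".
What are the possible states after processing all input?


Start: {q0}
  --1--> {q2}
  --1--> {}
  --0--> {}
  --0--> {}

{} (empty set, no valid transitions)


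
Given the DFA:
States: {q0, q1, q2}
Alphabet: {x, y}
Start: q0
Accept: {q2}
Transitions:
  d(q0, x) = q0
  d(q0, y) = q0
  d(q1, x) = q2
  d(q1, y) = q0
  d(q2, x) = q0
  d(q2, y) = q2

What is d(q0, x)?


Looking up transition d(q0, x)

q0


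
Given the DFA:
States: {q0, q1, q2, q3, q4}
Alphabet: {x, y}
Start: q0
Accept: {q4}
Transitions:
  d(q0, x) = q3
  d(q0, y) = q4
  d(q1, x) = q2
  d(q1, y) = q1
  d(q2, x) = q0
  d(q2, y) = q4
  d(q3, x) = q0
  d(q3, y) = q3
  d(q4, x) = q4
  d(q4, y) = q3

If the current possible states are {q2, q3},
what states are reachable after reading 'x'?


Apply transition on 'x' from each current state:
  d(q2, x) = q0
  d(q3, x) = q0

{q0}


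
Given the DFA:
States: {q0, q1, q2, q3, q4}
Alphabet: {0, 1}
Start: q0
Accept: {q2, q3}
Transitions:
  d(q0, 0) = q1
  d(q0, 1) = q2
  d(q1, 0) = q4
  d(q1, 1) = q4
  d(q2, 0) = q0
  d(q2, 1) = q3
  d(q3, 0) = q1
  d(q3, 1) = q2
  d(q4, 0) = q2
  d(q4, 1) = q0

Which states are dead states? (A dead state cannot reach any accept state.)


Forward reachability from each state:
  q0 -> reaches accept state q2 (live)
  q1 -> reaches accept state q2 (live)
  q2 -> reaches accept state q2 (live)
  q3 -> reaches accept state q2 (live)
  q4 -> reaches accept state q2 (live)

None (all states can reach an accept state)


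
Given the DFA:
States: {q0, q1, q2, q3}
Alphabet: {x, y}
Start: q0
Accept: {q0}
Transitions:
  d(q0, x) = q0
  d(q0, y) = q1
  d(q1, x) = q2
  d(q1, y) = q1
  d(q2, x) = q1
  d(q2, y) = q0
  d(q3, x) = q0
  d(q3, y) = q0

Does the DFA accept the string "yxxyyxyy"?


Trace: q0 -> q1 -> q2 -> q1 -> q1 -> q1 -> q2 -> q0 -> q1
Final state: q1
Accept states: {q0}

No, rejected (final state q1 is not an accept state)


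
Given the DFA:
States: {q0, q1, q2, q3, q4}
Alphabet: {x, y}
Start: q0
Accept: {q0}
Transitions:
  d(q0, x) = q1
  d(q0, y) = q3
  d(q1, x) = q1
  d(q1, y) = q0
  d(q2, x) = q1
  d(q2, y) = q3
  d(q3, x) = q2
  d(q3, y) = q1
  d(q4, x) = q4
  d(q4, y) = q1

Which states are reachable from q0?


BFS from q0:
  layer 0: {q0}
  layer 1: {q1, q3}
  layer 2: {q2}

{q0, q1, q2, q3}


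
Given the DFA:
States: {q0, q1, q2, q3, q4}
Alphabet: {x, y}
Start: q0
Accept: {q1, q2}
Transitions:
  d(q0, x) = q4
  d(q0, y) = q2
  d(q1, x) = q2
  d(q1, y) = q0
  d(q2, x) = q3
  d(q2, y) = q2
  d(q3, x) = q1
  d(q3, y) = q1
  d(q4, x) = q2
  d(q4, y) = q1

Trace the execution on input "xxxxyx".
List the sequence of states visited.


Input: xxxxyx
d(q0, x) = q4
d(q4, x) = q2
d(q2, x) = q3
d(q3, x) = q1
d(q1, y) = q0
d(q0, x) = q4


q0 -> q4 -> q2 -> q3 -> q1 -> q0 -> q4


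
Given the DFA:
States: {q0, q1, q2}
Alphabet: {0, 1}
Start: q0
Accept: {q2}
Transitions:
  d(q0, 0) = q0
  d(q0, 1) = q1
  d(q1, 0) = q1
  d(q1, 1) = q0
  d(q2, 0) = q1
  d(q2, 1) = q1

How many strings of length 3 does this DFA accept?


Enumerating all length-3 strings:
  "000" -> q0 [reject]
  "001" -> q1 [reject]
  "010" -> q1 [reject]
  "011" -> q0 [reject]
  "100" -> q1 [reject]
  "101" -> q0 [reject]
  "110" -> q0 [reject]
  "111" -> q1 [reject]

0 out of 8


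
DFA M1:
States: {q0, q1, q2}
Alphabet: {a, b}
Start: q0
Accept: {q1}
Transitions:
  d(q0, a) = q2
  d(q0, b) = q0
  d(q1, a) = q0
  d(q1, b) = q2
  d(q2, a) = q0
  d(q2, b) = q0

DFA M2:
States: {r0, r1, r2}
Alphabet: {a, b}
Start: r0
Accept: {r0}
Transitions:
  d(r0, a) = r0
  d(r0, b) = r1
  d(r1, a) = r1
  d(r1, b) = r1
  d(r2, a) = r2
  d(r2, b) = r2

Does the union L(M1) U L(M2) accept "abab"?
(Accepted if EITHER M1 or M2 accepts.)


M1: final=q0 accepted=False
M2: final=r1 accepted=False

No, union rejects (neither accepts)


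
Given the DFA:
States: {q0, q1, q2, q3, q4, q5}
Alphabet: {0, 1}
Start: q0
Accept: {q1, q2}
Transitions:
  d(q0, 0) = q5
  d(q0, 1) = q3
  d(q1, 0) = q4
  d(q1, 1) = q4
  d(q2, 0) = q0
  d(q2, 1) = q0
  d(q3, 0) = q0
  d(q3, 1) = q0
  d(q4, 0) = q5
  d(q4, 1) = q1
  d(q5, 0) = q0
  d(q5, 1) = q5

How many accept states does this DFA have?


Accept states listed: {q1, q2}
Counting: q1(1) q2(2)

2


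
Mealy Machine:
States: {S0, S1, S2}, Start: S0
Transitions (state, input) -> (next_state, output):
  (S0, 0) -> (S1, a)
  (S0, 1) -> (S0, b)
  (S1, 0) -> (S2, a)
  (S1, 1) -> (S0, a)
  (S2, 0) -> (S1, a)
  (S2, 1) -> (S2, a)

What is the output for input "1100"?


Step-by-step:
  (S0, 1) -> (S0, b)
  (S0, 1) -> (S0, b)
  (S0, 0) -> (S1, a)
  (S1, 0) -> (S2, a)

"bbaa"


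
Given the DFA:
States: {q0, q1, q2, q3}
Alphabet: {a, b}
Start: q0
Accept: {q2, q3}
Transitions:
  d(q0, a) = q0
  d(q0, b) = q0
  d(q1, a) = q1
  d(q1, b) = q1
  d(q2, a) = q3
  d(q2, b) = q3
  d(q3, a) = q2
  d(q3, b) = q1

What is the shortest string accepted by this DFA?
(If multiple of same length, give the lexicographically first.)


BFS by string length (lex-first path to each state shown):
  len 0: q0<-""
  len 1: q0<-"a"
  len 2: q0<-"aa"
  len 3: q0<-"aaa"
  len 4: q0<-"aaaa"
  len 5: q0<-"aaaaa"
  len 6: q0<-"aaaaaa"
  len 7: q0<-"aaaaaaa"
  len 8: q0<-"aaaaaaaa"

No string accepted (empty language)


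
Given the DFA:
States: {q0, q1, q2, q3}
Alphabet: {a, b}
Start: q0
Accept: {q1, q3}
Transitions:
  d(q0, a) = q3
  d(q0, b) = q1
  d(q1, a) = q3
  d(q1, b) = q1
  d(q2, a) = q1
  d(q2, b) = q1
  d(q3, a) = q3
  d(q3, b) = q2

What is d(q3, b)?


Looking up transition d(q3, b)

q2


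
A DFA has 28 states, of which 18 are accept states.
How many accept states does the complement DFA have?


Complement swaps accept and non-accept states.
28 - 18 = 10

10


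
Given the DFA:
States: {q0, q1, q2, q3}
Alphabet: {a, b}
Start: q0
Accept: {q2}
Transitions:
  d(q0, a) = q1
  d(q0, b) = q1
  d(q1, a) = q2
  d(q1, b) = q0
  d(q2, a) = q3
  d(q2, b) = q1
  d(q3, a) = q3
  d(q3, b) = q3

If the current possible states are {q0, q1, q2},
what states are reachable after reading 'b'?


Apply transition on 'b' from each current state:
  d(q0, b) = q1
  d(q1, b) = q0
  d(q2, b) = q1

{q0, q1}


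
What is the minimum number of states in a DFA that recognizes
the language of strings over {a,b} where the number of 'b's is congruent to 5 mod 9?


States track (count of 'b') mod 9.
Need 9 states: one per remainder 0..8; accept = remainder 5.

9


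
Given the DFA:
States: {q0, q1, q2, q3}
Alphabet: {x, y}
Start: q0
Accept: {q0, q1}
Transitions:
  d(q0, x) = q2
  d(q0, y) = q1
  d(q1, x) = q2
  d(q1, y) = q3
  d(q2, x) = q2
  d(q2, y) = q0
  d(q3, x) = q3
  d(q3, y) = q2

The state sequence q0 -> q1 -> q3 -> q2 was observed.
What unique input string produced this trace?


Trace back each transition to find the symbol:
  q0 --[y]--> q1
  q1 --[y]--> q3
  q3 --[y]--> q2

"yyy"


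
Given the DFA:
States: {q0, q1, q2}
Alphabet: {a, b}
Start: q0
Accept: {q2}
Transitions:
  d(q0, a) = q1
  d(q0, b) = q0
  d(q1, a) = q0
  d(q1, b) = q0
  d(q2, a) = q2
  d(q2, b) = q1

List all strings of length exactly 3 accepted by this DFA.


All strings of length 3: 8 total
Accepted: 0

None


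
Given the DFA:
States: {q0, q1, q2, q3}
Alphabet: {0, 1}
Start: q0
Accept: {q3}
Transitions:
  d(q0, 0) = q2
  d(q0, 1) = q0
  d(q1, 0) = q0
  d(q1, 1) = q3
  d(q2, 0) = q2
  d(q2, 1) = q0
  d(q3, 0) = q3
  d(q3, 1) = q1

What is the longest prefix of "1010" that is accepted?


Run the DFA, marking each prefix where the state is accepting:
  "" -> q0 [reject]
  "1" -> q0 [reject]
  "10" -> q2 [reject]
  "101" -> q0 [reject]
  "1010" -> q2 [reject]

No prefix is accepted


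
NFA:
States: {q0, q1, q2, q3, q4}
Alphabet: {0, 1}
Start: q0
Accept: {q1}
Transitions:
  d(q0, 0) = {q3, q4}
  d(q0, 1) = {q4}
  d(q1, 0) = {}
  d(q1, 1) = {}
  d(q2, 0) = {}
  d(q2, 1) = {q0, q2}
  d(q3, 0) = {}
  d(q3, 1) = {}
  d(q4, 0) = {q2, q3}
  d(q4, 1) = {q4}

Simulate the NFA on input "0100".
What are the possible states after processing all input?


Start: {q0}
  --0--> {q3, q4}
  --1--> {q4}
  --0--> {q2, q3}
  --0--> {}

{} (empty set, no valid transitions)


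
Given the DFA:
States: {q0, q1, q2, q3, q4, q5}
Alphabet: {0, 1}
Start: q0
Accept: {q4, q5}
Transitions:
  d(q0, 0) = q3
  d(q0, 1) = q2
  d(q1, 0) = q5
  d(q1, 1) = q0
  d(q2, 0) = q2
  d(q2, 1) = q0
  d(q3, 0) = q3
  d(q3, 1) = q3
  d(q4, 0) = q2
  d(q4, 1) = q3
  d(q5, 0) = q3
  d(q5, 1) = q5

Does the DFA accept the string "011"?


Trace: q0 -> q3 -> q3 -> q3
Final state: q3
Accept states: {q4, q5}

No, rejected (final state q3 is not an accept state)


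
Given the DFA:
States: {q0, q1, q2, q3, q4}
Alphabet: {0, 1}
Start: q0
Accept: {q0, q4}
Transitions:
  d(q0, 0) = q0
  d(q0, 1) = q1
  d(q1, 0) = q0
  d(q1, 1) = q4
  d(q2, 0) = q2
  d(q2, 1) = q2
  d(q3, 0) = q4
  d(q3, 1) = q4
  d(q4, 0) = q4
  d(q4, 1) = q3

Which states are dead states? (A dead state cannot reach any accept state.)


Forward reachability from each state:
  q0 -> reaches accept state q0 (live)
  q1 -> reaches accept state q0 (live)
  q2 -> reaches {q2}, no accept state (dead)
  q3 -> reaches accept state q4 (live)
  q4 -> reaches accept state q4 (live)

{q2}


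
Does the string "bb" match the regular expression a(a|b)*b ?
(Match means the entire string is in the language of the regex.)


|string| = 2; first = 'b'; last = 'b'

No, "bb" does not match a(a|b)*b


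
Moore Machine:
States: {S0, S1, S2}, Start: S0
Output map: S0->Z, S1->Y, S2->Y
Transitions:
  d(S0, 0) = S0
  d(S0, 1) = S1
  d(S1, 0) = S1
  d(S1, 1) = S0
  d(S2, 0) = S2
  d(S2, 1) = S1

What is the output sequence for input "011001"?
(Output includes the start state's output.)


Start: S0 (output Z)
  --0--> S0 (output Z)
  --1--> S1 (output Y)
  --1--> S0 (output Z)
  --0--> S0 (output Z)
  --0--> S0 (output Z)
  --1--> S1 (output Y)

"ZZYZZZY"


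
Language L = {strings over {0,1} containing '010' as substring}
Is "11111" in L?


'010' does not occur

No, "11111" is not in L


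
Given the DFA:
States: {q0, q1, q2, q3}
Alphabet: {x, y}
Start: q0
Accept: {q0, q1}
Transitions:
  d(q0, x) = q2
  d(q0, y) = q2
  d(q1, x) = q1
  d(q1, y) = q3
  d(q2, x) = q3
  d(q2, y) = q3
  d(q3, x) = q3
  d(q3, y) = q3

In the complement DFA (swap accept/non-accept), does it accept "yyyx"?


Trace: q0 -> q2 -> q3 -> q3 -> q3
Final: q3
Original accept: {q0, q1}
Complement: q3 is not in original accept

Yes, complement accepts (original rejects)


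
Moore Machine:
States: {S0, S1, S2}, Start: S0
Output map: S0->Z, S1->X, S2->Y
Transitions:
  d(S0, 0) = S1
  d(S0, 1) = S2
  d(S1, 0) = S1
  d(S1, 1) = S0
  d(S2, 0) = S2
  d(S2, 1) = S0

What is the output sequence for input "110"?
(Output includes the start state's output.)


Start: S0 (output Z)
  --1--> S2 (output Y)
  --1--> S0 (output Z)
  --0--> S1 (output X)

"ZYZX"


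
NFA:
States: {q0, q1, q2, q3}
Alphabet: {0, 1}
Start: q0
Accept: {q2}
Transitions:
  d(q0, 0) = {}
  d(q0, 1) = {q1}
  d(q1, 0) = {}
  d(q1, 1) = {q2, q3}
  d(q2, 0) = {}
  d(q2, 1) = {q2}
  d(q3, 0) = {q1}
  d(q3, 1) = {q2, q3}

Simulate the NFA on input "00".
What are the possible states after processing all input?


Start: {q0}
  --0--> {}
  --0--> {}

{} (empty set, no valid transitions)


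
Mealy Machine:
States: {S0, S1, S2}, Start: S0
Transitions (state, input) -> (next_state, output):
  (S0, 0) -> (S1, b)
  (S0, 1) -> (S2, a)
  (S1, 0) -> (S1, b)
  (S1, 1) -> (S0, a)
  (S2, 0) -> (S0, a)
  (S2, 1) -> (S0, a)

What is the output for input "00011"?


Step-by-step:
  (S0, 0) -> (S1, b)
  (S1, 0) -> (S1, b)
  (S1, 0) -> (S1, b)
  (S1, 1) -> (S0, a)
  (S0, 1) -> (S2, a)

"bbbaa"


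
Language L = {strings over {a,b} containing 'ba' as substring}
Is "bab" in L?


'ba' occurs at index 0

Yes, "bab" is in L


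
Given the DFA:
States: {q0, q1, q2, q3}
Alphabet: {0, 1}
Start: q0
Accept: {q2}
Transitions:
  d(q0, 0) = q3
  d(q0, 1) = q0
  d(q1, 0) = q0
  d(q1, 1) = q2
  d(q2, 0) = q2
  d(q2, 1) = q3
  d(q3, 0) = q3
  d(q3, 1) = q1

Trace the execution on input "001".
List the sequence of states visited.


Input: 001
d(q0, 0) = q3
d(q3, 0) = q3
d(q3, 1) = q1


q0 -> q3 -> q3 -> q1


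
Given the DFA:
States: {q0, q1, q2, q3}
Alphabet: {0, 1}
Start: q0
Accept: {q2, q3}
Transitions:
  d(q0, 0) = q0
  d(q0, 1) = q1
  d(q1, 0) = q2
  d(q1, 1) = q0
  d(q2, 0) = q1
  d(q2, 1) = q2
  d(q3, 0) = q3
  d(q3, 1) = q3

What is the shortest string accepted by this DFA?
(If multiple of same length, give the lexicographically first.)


BFS by string length (lex-first path to each state shown):
  len 0: q0<-""
  len 1: q0<-"0", q1<-"1"
  len 2: q0<-"00", q1<-"01", q2<-"10"
Found accept state at length 2.

"10"
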